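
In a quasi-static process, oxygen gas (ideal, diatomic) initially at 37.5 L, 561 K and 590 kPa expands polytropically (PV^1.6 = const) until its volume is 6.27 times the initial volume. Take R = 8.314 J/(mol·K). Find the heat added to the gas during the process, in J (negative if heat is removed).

-12300 J

n = P₁V₁/(RT₁) = 590×37.5/(8.314×561) = 4.74 mol.
Polytropic n=1.6: T₂ = T₁(V₁/V₂)^(n−1) = 561×(0.159)^0.60 = 186 K; P₂ = P₁(V₁/V₂)^n = 31.3 kPa.
W = (P₁V₁−P₂V₂)/(n−1) = (590×37.5−31.3×235)/0.60 = 24600 J.
ΔU = nCvΔT = 4.74×20.8×(186−561) = -36900 J.
Q = ΔU + W = -12300 J.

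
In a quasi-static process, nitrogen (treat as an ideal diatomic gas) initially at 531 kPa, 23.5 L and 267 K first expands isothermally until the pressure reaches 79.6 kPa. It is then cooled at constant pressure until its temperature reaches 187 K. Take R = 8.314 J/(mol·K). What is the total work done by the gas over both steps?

19900 J

n = P₁V₁/(RT₁) = 531×23.5/(8.314×267) = 5.62 mol.
Step 1 — Isothermal: T stays 267 K; PV = const ⇒ V₂ = 157 L, P₂ = 79.6 kPa.
ΔU = 0 (ideal gas, T constant).
W = nRT ln(V₂/V₁) = 5.62×8.314×267×ln(6.67) = 23700 J.
Q = ΔU + W = 23700 J.
State after step 1: P = 79.6 kPa, V = 157 L, T = 267 K.
Step 2 — Isobaric: P stays 79.6 kPa; V/T = const ⇒ T₂ = 187 K, V₂ = 110 L.
W = PΔV = 79.6×(110−157) kPa·L = -3740 J.
ΔU = nCvΔT = 5.62×20.8×(187−267) = -9350 J.
Q = ΔU + W = nCpΔT = -13100 J.
Net over both steps: W = 19900 J, Q = 10600 J, ΔU = -9350 J.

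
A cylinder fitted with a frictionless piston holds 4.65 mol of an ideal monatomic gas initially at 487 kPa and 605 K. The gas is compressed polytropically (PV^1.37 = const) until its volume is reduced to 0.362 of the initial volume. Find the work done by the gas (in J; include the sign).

-28900 J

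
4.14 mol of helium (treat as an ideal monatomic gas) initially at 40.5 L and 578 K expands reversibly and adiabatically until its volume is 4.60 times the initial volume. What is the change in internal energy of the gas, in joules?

-19100 J

P₁ = nRT₁/V₁ = 4.14×8.314×578/40.5 = 491 kPa.
Adiabatic: TV^(γ−1) = const ⇒ T₂ = 578×(0.217)^0.667 = 209 K; PV^γ = const ⇒ P₂ = 38.6 kPa.
For an ideal gas ΔU = nCvΔT with Cv = (3/2)R = 12.5 J/(mol·K).
ΔU = 4.14×12.5×(209−578) = -19100 J.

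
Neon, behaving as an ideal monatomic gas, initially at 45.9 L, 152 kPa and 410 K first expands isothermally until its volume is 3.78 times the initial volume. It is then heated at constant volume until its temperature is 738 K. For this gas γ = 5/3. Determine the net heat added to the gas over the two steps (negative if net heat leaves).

17600 J

n = P₁V₁/(RT₁) = 152×45.9/(8.314×410) = 2.05 mol.
Step 1 — Isothermal: T stays 410 K; PV = const ⇒ V₂ = 174 L, P₂ = 40.2 kPa.
ΔU = 0 (ideal gas, T constant).
W = nRT ln(V₂/V₁) = 2.05×8.314×410×ln(3.78) = 9280 J.
Q = ΔU + W = 9280 J.
State after step 1: P = 40.2 kPa, V = 174 L, T = 410 K.
Step 2 — Isochoric: V stays 174 L; P/T = const ⇒ T₂ = 738 K, P₂ = 72.4 kPa.
W = 0 (no volume change).
ΔU = nCvΔT = 2.05×12.5×(738−410) = 8370 J.
Q = ΔU = 8370 J.
Net over both steps: W = 9280 J, Q = 17600 J, ΔU = 8370 J.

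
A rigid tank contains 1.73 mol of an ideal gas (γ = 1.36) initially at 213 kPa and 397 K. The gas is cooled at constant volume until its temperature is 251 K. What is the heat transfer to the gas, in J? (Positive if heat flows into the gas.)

V₁ = nRT₁/P₁ = 1.73×8.314×397/213 = 26.8 L.
Isochoric: V stays 26.8 L; P/T = const ⇒ T₂ = 251 K, P₂ = 135 kPa.
W = 0 (no volume change).
ΔU = nCvΔT = 1.73×23.1×(251−397) = -5830 J.
Q = ΔU = -5830 J.

-5830 J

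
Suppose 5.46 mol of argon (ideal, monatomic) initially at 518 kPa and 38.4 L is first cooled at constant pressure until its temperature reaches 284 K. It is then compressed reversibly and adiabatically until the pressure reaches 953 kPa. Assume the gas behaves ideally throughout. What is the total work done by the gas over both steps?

T₁ = P₁V₁/(nR) = 518×38.4/(5.46×8.314) = 438 K.
Step 1 — Isobaric: P stays 518 kPa; V/T = const ⇒ T₂ = 284 K, V₂ = 24.9 L.
W = PΔV = 518×(24.9−38.4) kPa·L = -7000 J.
ΔU = nCvΔT = 5.46×12.5×(284−438) = -10500 J.
Q = ΔU + W = nCpΔT = -17500 J.
State after step 1: P = 518 kPa, V = 24.9 L, T = 284 K.
Step 2 — Adiabatic: T₂/T₁ = (P₂/P₁)^((γ−1)/γ) ⇒ T₂ = 284×(1.84)^0.400 = 362 K; V₂ = 17.3 L.
ΔU = nCvΔT = 5.46×12.5×(362−284) = 5340 J.
Q = 0 for an adiabatic process, so W = −ΔU = -5340 J.
Net over both steps: W = -12300 J, Q = -17500 J, ΔU = -5160 J.

-12300 J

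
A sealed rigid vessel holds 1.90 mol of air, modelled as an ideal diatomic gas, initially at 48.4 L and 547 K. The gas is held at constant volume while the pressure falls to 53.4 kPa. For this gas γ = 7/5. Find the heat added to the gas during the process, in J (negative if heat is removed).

-15100 J

P₁ = nRT₁/V₁ = 1.90×8.314×547/48.4 = 179 kPa.
Isochoric: V stays 48.4 L; P/T = const ⇒ T₂ = 164 K, P₂ = 53.4 kPa.
W = 0 (no volume change).
ΔU = nCvΔT = 1.90×20.8×(164−547) = -15100 J.
Q = ΔU = -15100 J.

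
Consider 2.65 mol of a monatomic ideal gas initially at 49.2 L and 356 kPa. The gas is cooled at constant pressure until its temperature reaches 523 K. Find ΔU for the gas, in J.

T₁ = P₁V₁/(nR) = 356×49.2/(2.65×8.314) = 795 K.
Isobaric: P stays 356 kPa; V/T = const ⇒ T₂ = 523 K, V₂ = 32.4 L.
For an ideal gas ΔU = nCvΔT with Cv = (3/2)R = 12.5 J/(mol·K).
ΔU = 2.65×12.5×(523−795) = -8990 J.

-8990 J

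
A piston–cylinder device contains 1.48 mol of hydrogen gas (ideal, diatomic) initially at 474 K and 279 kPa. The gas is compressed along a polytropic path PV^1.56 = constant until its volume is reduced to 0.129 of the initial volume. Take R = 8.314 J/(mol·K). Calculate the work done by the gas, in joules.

-22400 J

V₁ = nRT₁/P₁ = 1.48×8.314×474/279 = 20.9 L.
Polytropic n=1.56: T₂ = T₁(V₁/V₂)^(n−1) = 474×(7.75)^0.56 = 1490 K; P₂ = P₁(V₁/V₂)^n = 6810 kPa.
W = (P₁V₁−P₂V₂)/(n−1) = (279×20.9−6810×2.70)/0.56 = -22400 J.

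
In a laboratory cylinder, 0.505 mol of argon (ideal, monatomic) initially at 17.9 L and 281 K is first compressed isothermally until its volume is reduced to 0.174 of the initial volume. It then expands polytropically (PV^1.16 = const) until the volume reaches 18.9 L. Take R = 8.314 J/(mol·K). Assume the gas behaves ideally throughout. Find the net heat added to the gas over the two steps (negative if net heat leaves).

P₁ = nRT₁/V₁ = 0.505×8.314×281/17.9 = 65.9 kPa.
Step 1 — Isothermal: T stays 281 K; PV = const ⇒ V₂ = 3.11 L, P₂ = 379 kPa.
ΔU = 0 (ideal gas, T constant).
W = nRT ln(V₂/V₁) = 0.505×8.314×281×ln(0.174) = -2060 J.
Q = ΔU + W = -2060 J.
State after step 1: P = 379 kPa, V = 3.11 L, T = 281 K.
Step 2 — Polytropic n=1.16: T₂ = T₁(V₁/V₂)^(n−1) = 281×(0.165)^0.16 = 211 K; P₂ = P₁(V₁/V₂)^n = 46.8 kPa.
W = (P₁V₁−P₂V₂)/(n−1) = (379×3.11−46.8×18.9)/0.16 = 1850 J.
ΔU = nCvΔT = 0.505×12.5×(211−281) = -443 J.
Q = ΔU + W = 1400 J.
Net over both steps: W = -215 J, Q = -659 J, ΔU = -443 J.

-659 J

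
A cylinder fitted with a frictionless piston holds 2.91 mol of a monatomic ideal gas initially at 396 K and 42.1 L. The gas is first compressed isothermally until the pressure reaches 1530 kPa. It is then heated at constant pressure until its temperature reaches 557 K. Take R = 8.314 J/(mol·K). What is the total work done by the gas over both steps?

-14400 J

P₁ = nRT₁/V₁ = 2.91×8.314×396/42.1 = 228 kPa.
Step 1 — Isothermal: T stays 396 K; PV = const ⇒ V₂ = 6.26 L, P₂ = 1530 kPa.
ΔU = 0 (ideal gas, T constant).
W = nRT ln(V₂/V₁) = 2.91×8.314×396×ln(0.149) = -18300 J.
Q = ΔU + W = -18300 J.
State after step 1: P = 1530 kPa, V = 6.26 L, T = 396 K.
Step 2 — Isobaric: P stays 1530 kPa; V/T = const ⇒ T₂ = 557 K, V₂ = 8.81 L.
W = PΔV = 1530×(8.81−6.26) kPa·L = 3900 J.
ΔU = nCvΔT = 2.91×12.5×(557−396) = 5840 J.
Q = ΔU + W = nCpΔT = 9740 J.
Net over both steps: W = -14400 J, Q = -8520 J, ΔU = 5840 J.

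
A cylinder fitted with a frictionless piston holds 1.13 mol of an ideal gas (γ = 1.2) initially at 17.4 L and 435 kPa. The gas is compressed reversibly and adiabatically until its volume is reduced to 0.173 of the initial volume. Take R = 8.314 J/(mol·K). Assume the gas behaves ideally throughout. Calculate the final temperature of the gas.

1140 K

T₁ = P₁V₁/(nR) = 435×17.4/(1.13×8.314) = 806 K.
Adiabatic: TV^(γ−1) = const ⇒ T₂ = 806×(5.78)^0.200 = 1140 K; PV^γ = const ⇒ P₂ = 3570 kPa.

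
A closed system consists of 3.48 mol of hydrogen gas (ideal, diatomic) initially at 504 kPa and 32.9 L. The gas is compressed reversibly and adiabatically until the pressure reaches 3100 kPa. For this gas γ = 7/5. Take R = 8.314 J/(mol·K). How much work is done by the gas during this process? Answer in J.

T₁ = P₁V₁/(nR) = 504×32.9/(3.48×8.314) = 573 K.
Adiabatic: T₂/T₁ = (P₂/P₁)^((γ−1)/γ) ⇒ T₂ = 573×(6.15)^0.286 = 963 K; V₂ = 8.99 L.
ΔU = nCvΔT = 3.48×20.8×(963−573) = 28200 J.
Q = 0 for an adiabatic process, so W = −ΔU = -28200 J.

-28200 J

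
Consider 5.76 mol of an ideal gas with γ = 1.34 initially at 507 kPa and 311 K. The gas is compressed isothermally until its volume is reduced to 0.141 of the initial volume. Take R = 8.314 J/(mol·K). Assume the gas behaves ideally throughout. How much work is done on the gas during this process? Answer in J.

29200 J

V₁ = nRT₁/P₁ = 5.76×8.314×311/507 = 29.4 L.
Isothermal: T stays 311 K; PV = const ⇒ V₂ = 4.14 L, P₂ = 3600 kPa.
W = nRT ln(V₂/V₁) = 5.76×8.314×311×ln(0.141) = -29200 J.
Work done on the gas = −W_by = 29200 J.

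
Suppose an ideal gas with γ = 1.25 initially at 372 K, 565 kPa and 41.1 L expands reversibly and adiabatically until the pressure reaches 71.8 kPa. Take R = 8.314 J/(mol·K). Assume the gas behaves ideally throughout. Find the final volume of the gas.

Adiabatic: T₂/T₁ = (P₂/P₁)^((γ−1)/γ) ⇒ T₂ = 372×(0.127)^0.200 = 246 K; V₂ = 214 L.

214 L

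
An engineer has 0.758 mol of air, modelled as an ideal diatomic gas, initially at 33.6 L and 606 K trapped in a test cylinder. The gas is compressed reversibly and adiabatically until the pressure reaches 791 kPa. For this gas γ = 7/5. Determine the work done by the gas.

-7070 J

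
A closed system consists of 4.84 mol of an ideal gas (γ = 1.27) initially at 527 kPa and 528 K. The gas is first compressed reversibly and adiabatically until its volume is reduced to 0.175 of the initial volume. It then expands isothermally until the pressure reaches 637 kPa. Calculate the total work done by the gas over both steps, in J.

21600 J

V₁ = nRT₁/P₁ = 4.84×8.314×528/527 = 40.3 L.
Step 1 — Adiabatic: TV^(γ−1) = const ⇒ T₂ = 528×(5.71)^0.270 = 845 K; PV^γ = const ⇒ P₂ = 4820 kPa.
ΔU = nCvΔT = 4.84×30.8×(845−528) = 47300 J.
Q = 0 for an adiabatic process, so W = −ΔU = -47300 J.
State after step 1: P = 4820 kPa, V = 7.06 L, T = 845 K.
Step 2 — Isothermal: T stays 845 K; PV = const ⇒ V₂ = 53.4 L, P₂ = 637 kPa.
ΔU = 0 (ideal gas, T constant).
W = nRT ln(V₂/V₁) = 4.84×8.314×845×ln(7.57) = 68800 J.
Q = ΔU + W = 68800 J.
Net over both steps: W = 21600 J, Q = 68800 J, ΔU = 47300 J.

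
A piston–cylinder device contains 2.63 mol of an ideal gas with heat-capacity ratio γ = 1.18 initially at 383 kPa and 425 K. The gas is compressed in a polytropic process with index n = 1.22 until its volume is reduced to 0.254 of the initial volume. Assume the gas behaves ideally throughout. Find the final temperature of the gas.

575 K

V₁ = nRT₁/P₁ = 2.63×8.314×425/383 = 24.3 L.
Polytropic n=1.22: T₂ = T₁(V₁/V₂)^(n−1) = 425×(3.94)^0.22 = 575 K; P₂ = P₁(V₁/V₂)^n = 2040 kPa.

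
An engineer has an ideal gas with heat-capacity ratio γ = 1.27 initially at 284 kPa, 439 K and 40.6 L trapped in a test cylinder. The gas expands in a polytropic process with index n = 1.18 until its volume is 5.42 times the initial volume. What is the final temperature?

Polytropic n=1.18: T₂ = T₁(V₁/V₂)^(n−1) = 439×(0.185)^0.18 = 324 K; P₂ = P₁(V₁/V₂)^n = 38.7 kPa.

324 K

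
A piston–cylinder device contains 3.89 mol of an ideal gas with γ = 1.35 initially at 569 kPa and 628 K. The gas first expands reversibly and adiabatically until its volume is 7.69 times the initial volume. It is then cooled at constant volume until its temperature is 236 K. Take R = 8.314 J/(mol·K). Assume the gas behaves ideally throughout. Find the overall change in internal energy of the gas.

V₁ = nRT₁/P₁ = 3.89×8.314×628/569 = 35.7 L.
Step 1 — Adiabatic: TV^(γ−1) = const ⇒ T₂ = 628×(0.130)^0.350 = 308 K; PV^γ = const ⇒ P₂ = 36.2 kPa.
ΔU = nCvΔT = 3.89×23.8×(308−628) = -29600 J.
Q = 0 for an adiabatic process, so W = −ΔU = 29600 J.
State after step 1: P = 36.2 kPa, V = 274 L, T = 308 K.
Step 2 — Isochoric: V stays 274 L; P/T = const ⇒ T₂ = 236 K, P₂ = 27.8 kPa.
W = 0 (no volume change).
ΔU = nCvΔT = 3.89×23.8×(236−308) = -6610 J.
Q = ΔU = -6610 J.
Net over both steps: W = 29600 J, Q = -6610 J, ΔU = -36200 J.

-36200 J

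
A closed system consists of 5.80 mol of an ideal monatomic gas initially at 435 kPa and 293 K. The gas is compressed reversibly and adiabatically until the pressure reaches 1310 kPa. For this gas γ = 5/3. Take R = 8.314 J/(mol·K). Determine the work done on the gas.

11700 J

V₁ = nRT₁/P₁ = 5.80×8.314×293/435 = 32.5 L.
Adiabatic: T₂/T₁ = (P₂/P₁)^((γ−1)/γ) ⇒ T₂ = 293×(3.01)^0.400 = 455 K; V₂ = 16.8 L.
ΔU = nCvΔT = 5.80×12.5×(455−293) = 11700 J.
Q = 0 for an adiabatic process, so W = −ΔU = -11700 J.
Work done on the gas = −W_by = 11700 J.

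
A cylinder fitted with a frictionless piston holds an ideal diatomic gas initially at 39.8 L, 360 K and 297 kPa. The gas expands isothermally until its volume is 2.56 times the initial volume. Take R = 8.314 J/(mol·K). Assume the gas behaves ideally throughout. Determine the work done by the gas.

n = P₁V₁/(RT₁) = 297×39.8/(8.314×360) = 3.95 mol.
Isothermal: T stays 360 K; PV = const ⇒ V₂ = 102 L, P₂ = 116 kPa.
W = nRT ln(V₂/V₁) = 3.95×8.314×360×ln(2.56) = 11100 J.

11100 J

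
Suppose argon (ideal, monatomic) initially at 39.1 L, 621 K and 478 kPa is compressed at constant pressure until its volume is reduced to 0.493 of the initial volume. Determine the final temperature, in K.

306 K

Isobaric: P stays 478 kPa; V/T = const ⇒ T₂ = 306 K, V₂ = 19.3 L.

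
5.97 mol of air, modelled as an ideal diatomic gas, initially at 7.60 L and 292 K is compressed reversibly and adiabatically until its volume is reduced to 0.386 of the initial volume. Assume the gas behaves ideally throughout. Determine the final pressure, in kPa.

P₁ = nRT₁/V₁ = 5.97×8.314×292/7.60 = 1910 kPa.
Adiabatic: TV^(γ−1) = const ⇒ T₂ = 292×(2.59)^0.400 = 427 K; PV^γ = const ⇒ P₂ = 7230 kPa.

7230 kPa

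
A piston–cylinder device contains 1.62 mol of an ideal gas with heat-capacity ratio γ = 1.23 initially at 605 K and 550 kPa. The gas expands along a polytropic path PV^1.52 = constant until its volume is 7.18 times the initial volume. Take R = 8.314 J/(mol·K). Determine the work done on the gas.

V₁ = nRT₁/P₁ = 1.62×8.314×605/550 = 14.8 L.
Polytropic n=1.52: T₂ = T₁(V₁/V₂)^(n−1) = 605×(0.139)^0.52 = 217 K; P₂ = P₁(V₁/V₂)^n = 27.5 kPa.
W = (P₁V₁−P₂V₂)/(n−1) = (550×14.8−27.5×106)/0.52 = 10000 J.
Work done on the gas = −W_by = -10000 J.

-10000 J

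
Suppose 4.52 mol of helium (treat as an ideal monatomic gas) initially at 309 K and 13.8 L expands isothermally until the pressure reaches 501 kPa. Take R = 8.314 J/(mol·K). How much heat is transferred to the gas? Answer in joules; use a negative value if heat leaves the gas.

6020 J

P₁ = nRT₁/V₁ = 4.52×8.314×309/13.8 = 841 kPa.
Isothermal: T stays 309 K; PV = const ⇒ V₂ = 23.2 L, P₂ = 501 kPa.
ΔU = 0 (ideal gas, T constant).
W = nRT ln(V₂/V₁) = 4.52×8.314×309×ln(1.68) = 6020 J.
Q = ΔU + W = 6020 J.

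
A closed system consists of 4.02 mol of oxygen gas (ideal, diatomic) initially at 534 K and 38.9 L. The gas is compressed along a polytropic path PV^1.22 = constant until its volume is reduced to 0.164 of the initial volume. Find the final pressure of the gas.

4160 kPa

P₁ = nRT₁/V₁ = 4.02×8.314×534/38.9 = 459 kPa.
Polytropic n=1.22: T₂ = T₁(V₁/V₂)^(n−1) = 534×(6.10)^0.22 = 795 K; P₂ = P₁(V₁/V₂)^n = 4160 kPa.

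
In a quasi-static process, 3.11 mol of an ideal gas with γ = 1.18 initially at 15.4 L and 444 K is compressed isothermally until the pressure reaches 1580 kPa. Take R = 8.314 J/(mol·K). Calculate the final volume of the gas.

P₁ = nRT₁/V₁ = 3.11×8.314×444/15.4 = 745 kPa.
Isothermal: T stays 444 K; PV = const ⇒ V₂ = 7.27 L, P₂ = 1580 kPa.

7.27 L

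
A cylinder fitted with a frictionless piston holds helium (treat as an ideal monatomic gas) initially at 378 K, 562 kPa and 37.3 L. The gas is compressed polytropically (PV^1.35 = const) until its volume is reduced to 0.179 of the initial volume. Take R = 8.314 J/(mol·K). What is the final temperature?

690 K

Polytropic n=1.35: T₂ = T₁(V₁/V₂)^(n−1) = 378×(5.59)^0.35 = 690 K; P₂ = P₁(V₁/V₂)^n = 5730 kPa.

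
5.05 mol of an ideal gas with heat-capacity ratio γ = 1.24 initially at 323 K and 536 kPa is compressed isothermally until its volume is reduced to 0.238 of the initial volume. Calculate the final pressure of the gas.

2250 kPa

V₁ = nRT₁/P₁ = 5.05×8.314×323/536 = 25.3 L.
Isothermal: T stays 323 K; PV = const ⇒ V₂ = 6.02 L, P₂ = 2250 kPa.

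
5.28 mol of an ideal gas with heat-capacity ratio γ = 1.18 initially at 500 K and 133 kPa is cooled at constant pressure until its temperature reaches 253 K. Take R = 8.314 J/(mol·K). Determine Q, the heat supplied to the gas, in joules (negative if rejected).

V₁ = nRT₁/P₁ = 5.28×8.314×500/133 = 165 L.
Isobaric: P stays 133 kPa; V/T = const ⇒ T₂ = 253 K, V₂ = 83.5 L.
W = PΔV = 133×(83.5−165) kPa·L = -10800 J.
ΔU = nCvΔT = 5.28×46.2×(253−500) = -60200 J.
Q = ΔU + W = nCpΔT = -71100 J.

-71100 J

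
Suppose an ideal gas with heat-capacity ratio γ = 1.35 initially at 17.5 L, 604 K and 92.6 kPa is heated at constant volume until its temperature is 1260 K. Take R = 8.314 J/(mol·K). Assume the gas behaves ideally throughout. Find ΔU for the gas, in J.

5030 J

n = P₁V₁/(RT₁) = 92.6×17.5/(8.314×604) = 0.323 mol.
Isochoric: V stays 17.5 L; P/T = const ⇒ T₂ = 1260 K, P₂ = 193 kPa.
For an ideal gas ΔU = nCvΔT with Cv = R/(γ−1) = 23.8 J/(mol·K).
ΔU = 0.323×23.8×(1260−604) = 5030 J.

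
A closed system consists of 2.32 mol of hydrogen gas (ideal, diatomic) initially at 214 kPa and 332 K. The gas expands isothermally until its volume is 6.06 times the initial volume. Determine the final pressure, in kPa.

V₁ = nRT₁/P₁ = 2.32×8.314×332/214 = 29.9 L.
Isothermal: T stays 332 K; PV = const ⇒ V₂ = 181 L, P₂ = 35.3 kPa.

35.3 kPa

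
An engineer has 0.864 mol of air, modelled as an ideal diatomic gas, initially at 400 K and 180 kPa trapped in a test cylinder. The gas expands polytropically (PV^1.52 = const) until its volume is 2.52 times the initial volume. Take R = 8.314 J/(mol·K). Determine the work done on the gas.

-2110 J

V₁ = nRT₁/P₁ = 0.864×8.314×400/180 = 16.0 L.
Polytropic n=1.52: T₂ = T₁(V₁/V₂)^(n−1) = 400×(0.397)^0.52 = 247 K; P₂ = P₁(V₁/V₂)^n = 44.2 kPa.
W = (P₁V₁−P₂V₂)/(n−1) = (180×16.0−44.2×40.2)/0.52 = 2110 J.
Work done on the gas = −W_by = -2110 J.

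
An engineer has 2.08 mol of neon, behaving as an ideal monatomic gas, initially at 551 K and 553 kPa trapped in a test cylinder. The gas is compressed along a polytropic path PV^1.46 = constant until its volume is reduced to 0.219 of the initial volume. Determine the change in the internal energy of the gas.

V₁ = nRT₁/P₁ = 2.08×8.314×551/553 = 17.2 L.
Polytropic n=1.46: T₂ = T₁(V₁/V₂)^(n−1) = 551×(4.57)^0.46 = 1110 K; P₂ = P₁(V₁/V₂)^n = 5080 kPa.
For an ideal gas ΔU = nCvΔT with Cv = (3/2)R = 12.5 J/(mol·K).
ΔU = 2.08×12.5×(1110−551) = 14400 J.

14400 J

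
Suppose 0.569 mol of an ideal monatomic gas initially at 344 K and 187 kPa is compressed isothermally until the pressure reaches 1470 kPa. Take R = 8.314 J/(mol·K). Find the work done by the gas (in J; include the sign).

V₁ = nRT₁/P₁ = 0.569×8.314×344/187 = 8.70 L.
Isothermal: T stays 344 K; PV = const ⇒ V₂ = 1.11 L, P₂ = 1470 kPa.
W = nRT ln(V₂/V₁) = 0.569×8.314×344×ln(0.127) = -3360 J.

-3360 J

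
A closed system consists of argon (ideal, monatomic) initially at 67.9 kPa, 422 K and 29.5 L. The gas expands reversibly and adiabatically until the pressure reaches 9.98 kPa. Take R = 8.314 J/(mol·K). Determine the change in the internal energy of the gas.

-1610 J

n = P₁V₁/(RT₁) = 67.9×29.5/(8.314×422) = 0.571 mol.
Adiabatic: T₂/T₁ = (P₂/P₁)^((γ−1)/γ) ⇒ T₂ = 422×(0.147)^0.400 = 196 K; V₂ = 93.2 L.
For an ideal gas ΔU = nCvΔT with Cv = (3/2)R = 12.5 J/(mol·K).
ΔU = 0.571×12.5×(196−422) = -1610 J.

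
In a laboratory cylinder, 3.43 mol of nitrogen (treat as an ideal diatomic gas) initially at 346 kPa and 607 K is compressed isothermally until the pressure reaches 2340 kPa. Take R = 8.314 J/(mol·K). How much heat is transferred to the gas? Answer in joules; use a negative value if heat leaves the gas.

-33100 J

V₁ = nRT₁/P₁ = 3.43×8.314×607/346 = 50.0 L.
Isothermal: T stays 607 K; PV = const ⇒ V₂ = 7.40 L, P₂ = 2340 kPa.
ΔU = 0 (ideal gas, T constant).
W = nRT ln(V₂/V₁) = 3.43×8.314×607×ln(0.148) = -33100 J.
Q = ΔU + W = -33100 J.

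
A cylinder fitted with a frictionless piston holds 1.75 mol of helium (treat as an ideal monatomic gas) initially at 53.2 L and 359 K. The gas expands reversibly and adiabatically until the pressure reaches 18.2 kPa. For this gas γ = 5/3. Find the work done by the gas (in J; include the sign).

3840 J

P₁ = nRT₁/V₁ = 1.75×8.314×359/53.2 = 98.2 kPa.
Adiabatic: T₂/T₁ = (P₂/P₁)^((γ−1)/γ) ⇒ T₂ = 359×(0.185)^0.400 = 183 K; V₂ = 146 L.
ΔU = nCvΔT = 1.75×12.5×(183−359) = -3840 J.
Q = 0 for an adiabatic process, so W = −ΔU = 3840 J.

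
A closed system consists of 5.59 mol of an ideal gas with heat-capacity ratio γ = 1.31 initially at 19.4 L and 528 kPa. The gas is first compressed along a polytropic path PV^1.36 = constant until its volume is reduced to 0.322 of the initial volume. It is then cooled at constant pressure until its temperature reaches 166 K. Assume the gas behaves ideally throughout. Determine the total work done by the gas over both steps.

T₁ = P₁V₁/(nR) = 528×19.4/(5.59×8.314) = 220 K.
Step 1 — Polytropic n=1.36: T₂ = T₁(V₁/V₂)^(n−1) = 220×(3.11)^0.36 = 331 K; P₂ = P₁(V₁/V₂)^n = 2470 kPa.
W = (P₁V₁−P₂V₂)/(n−1) = (528×19.4−2470×6.25)/0.36 = -14300 J.
ΔU = nCvΔT = 5.59×26.8×(331−220) = 16600 J.
Q = ΔU + W = 2310 J.
State after step 1: P = 2470 kPa, V = 6.25 L, T = 331 K.
Step 2 — Isobaric: P stays 2470 kPa; V/T = const ⇒ T₂ = 166 K, V₂ = 3.13 L.
W = PΔV = 2470×(3.13−6.25) kPa·L = -7690 J.
ΔU = nCvΔT = 5.59×26.8×(166−331) = -24800 J.
Q = ΔU + W = nCpΔT = -32500 J.
Net over both steps: W = -22000 J, Q = -30200 J, ΔU = -8160 J.

-22000 J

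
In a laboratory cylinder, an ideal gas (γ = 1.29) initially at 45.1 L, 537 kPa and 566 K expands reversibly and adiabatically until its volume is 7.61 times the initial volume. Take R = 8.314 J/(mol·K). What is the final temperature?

Adiabatic: TV^(γ−1) = const ⇒ T₂ = 566×(0.131)^0.290 = 314 K; PV^γ = const ⇒ P₂ = 39.2 kPa.

314 K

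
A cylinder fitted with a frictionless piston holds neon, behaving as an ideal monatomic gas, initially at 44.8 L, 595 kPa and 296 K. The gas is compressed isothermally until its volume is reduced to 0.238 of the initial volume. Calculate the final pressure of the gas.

Isothermal: T stays 296 K; PV = const ⇒ V₂ = 10.7 L, P₂ = 2500 kPa.

2500 kPa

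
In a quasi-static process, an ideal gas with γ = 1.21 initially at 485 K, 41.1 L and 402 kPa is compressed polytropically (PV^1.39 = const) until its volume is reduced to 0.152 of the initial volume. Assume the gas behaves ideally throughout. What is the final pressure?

5510 kPa

Polytropic n=1.39: T₂ = T₁(V₁/V₂)^(n−1) = 485×(6.58)^0.39 = 1010 K; P₂ = P₁(V₁/V₂)^n = 5510 kPa.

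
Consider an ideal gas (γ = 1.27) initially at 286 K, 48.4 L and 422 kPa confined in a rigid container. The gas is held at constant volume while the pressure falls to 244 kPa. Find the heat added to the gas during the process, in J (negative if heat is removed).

-31900 J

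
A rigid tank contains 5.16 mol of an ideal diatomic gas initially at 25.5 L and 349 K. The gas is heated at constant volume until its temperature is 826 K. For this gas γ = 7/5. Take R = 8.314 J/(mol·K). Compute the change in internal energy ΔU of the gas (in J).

P₁ = nRT₁/V₁ = 5.16×8.314×349/25.5 = 587 kPa.
Isochoric: V stays 25.5 L; P/T = const ⇒ T₂ = 826 K, P₂ = 1390 kPa.
For an ideal gas ΔU = nCvΔT with Cv = (5/2)R = 20.8 J/(mol·K).
ΔU = 5.16×20.8×(826−349) = 51200 J.

51200 J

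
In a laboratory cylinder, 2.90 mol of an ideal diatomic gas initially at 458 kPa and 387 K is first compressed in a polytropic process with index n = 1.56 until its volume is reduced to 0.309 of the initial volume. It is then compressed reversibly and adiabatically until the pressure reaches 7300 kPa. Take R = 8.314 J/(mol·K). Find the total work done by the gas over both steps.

-29300 J

V₁ = nRT₁/P₁ = 2.90×8.314×387/458 = 20.4 L.
Step 1 — Polytropic n=1.56: T₂ = T₁(V₁/V₂)^(n−1) = 387×(3.24)^0.56 = 747 K; P₂ = P₁(V₁/V₂)^n = 2860 kPa.
W = (P₁V₁−P₂V₂)/(n−1) = (458×20.4−2860×6.30)/0.56 = -15500 J.
ΔU = nCvΔT = 2.90×20.8×(747−387) = 21700 J.
Q = ΔU + W = 6200 J.
State after step 1: P = 2860 kPa, V = 6.30 L, T = 747 K.
Step 2 — Adiabatic: T₂/T₁ = (P₂/P₁)^((γ−1)/γ) ⇒ T₂ = 747×(2.55)^0.286 = 976 K; V₂ = 3.22 L.
ΔU = nCvΔT = 2.90×20.8×(976−747) = 13800 J.
Q = 0 for an adiabatic process, so W = −ΔU = -13800 J.
Net over both steps: W = -29300 J, Q = 6200 J, ΔU = 35500 J.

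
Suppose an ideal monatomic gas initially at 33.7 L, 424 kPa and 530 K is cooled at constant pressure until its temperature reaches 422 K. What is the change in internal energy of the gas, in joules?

-4370 J

n = P₁V₁/(RT₁) = 424×33.7/(8.314×530) = 3.24 mol.
Isobaric: P stays 424 kPa; V/T = const ⇒ T₂ = 422 K, V₂ = 26.8 L.
For an ideal gas ΔU = nCvΔT with Cv = (3/2)R = 12.5 J/(mol·K).
ΔU = 3.24×12.5×(422−530) = -4370 J.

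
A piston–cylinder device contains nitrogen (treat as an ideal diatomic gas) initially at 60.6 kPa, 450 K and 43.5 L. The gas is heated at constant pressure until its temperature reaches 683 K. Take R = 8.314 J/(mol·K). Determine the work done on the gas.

-1360 J

n = P₁V₁/(RT₁) = 60.6×43.5/(8.314×450) = 0.705 mol.
Isobaric: P stays 60.6 kPa; V/T = const ⇒ T₂ = 683 K, V₂ = 66.0 L.
W = PΔV = 60.6×(66.0−43.5) kPa·L = 1360 J.
Work done on the gas = −W_by = -1360 J.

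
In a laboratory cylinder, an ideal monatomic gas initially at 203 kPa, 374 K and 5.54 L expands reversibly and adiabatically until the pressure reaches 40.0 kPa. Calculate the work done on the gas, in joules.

n = P₁V₁/(RT₁) = 203×5.54/(8.314×374) = 0.362 mol.
Adiabatic: T₂/T₁ = (P₂/P₁)^((γ−1)/γ) ⇒ T₂ = 374×(0.197)^0.400 = 195 K; V₂ = 14.7 L.
ΔU = nCvΔT = 0.362×12.5×(195−374) = -806 J.
Q = 0 for an adiabatic process, so W = −ΔU = 806 J.
Work done on the gas = −W_by = -806 J.

-806 J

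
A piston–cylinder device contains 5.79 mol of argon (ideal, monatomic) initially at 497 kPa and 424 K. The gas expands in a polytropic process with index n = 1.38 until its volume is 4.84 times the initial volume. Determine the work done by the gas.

V₁ = nRT₁/P₁ = 5.79×8.314×424/497 = 41.1 L.
Polytropic n=1.38: T₂ = T₁(V₁/V₂)^(n−1) = 424×(0.207)^0.38 = 233 K; P₂ = P₁(V₁/V₂)^n = 56.4 kPa.
W = (P₁V₁−P₂V₂)/(n−1) = (497×41.1−56.4×199)/0.38 = 24200 J.

24200 J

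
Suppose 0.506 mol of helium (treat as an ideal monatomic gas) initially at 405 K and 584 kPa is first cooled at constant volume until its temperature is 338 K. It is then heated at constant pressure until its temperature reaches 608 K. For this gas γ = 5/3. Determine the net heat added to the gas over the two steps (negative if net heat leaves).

2420 J

V₁ = nRT₁/P₁ = 0.506×8.314×405/584 = 2.92 L.
Step 1 — Isochoric: V stays 2.92 L; P/T = const ⇒ T₂ = 338 K, P₂ = 487 kPa.
W = 0 (no volume change).
ΔU = nCvΔT = 0.506×12.5×(338−405) = -423 J.
Q = ΔU = -423 J.
State after step 1: P = 487 kPa, V = 2.92 L, T = 338 K.
Step 2 — Isobaric: P stays 487 kPa; V/T = const ⇒ T₂ = 608 K, V₂ = 5.25 L.
W = PΔV = 487×(5.25−2.92) kPa·L = 1140 J.
ΔU = nCvΔT = 0.506×12.5×(608−338) = 1700 J.
Q = ΔU + W = nCpΔT = 2840 J.
Net over both steps: W = 1140 J, Q = 2420 J, ΔU = 1280 J.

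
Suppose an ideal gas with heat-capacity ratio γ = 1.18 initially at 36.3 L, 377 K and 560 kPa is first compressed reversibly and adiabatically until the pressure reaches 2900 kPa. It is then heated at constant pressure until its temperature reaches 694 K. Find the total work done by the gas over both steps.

-20900 J

n = P₁V₁/(RT₁) = 560×36.3/(8.314×377) = 6.49 mol.
Step 1 — Adiabatic: T₂/T₁ = (P₂/P₁)^((γ−1)/γ) ⇒ T₂ = 377×(5.18)^0.153 = 484 K; V₂ = 9.01 L.
ΔU = nCvΔT = 6.49×46.2×(484−377) = 32200 J.
Q = 0 for an adiabatic process, so W = −ΔU = -32200 J.
State after step 1: P = 2900 kPa, V = 9.01 L, T = 484 K.
Step 2 — Isobaric: P stays 2900 kPa; V/T = const ⇒ T₂ = 694 K, V₂ = 12.9 L.
W = PΔV = 2900×(12.9−9.01) kPa·L = 11300 J.
ΔU = nCvΔT = 6.49×46.2×(694−484) = 62800 J.
Q = ΔU + W = nCpΔT = 74100 J.
Net over both steps: W = -20900 J, Q = 74100 J, ΔU = 95000 J.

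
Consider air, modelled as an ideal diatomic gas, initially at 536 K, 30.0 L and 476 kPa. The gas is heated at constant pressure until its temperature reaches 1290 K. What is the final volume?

72.2 L

Isobaric: P stays 476 kPa; V/T = const ⇒ T₂ = 1290 K, V₂ = 72.2 L.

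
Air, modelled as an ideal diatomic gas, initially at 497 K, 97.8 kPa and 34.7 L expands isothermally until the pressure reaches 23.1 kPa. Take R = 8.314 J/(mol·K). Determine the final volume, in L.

147 L

Isothermal: T stays 497 K; PV = const ⇒ V₂ = 147 L, P₂ = 23.1 kPa.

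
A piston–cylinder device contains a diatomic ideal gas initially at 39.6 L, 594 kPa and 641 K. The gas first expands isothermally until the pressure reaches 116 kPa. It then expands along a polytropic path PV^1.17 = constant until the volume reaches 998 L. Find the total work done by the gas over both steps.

71300 J

n = P₁V₁/(RT₁) = 594×39.6/(8.314×641) = 4.41 mol.
Step 1 — Isothermal: T stays 641 K; PV = const ⇒ V₂ = 203 L, P₂ = 116 kPa.
ΔU = 0 (ideal gas, T constant).
W = nRT ln(V₂/V₁) = 4.41×8.314×641×ln(5.12) = 38400 J.
Q = ΔU + W = 38400 J.
State after step 1: P = 116 kPa, V = 203 L, T = 641 K.
Step 2 — Polytropic n=1.17: T₂ = T₁(V₁/V₂)^(n−1) = 641×(0.203)^0.17 = 489 K; P₂ = P₁(V₁/V₂)^n = 18.0 kPa.
W = (P₁V₁−P₂V₂)/(n−1) = (116×203−18.0×998)/0.17 = 32800 J.
ΔU = nCvΔT = 4.41×20.8×(489−641) = -14000 J.
Q = ΔU + W = 18900 J.
Net over both steps: W = 71300 J, Q = 57300 J, ΔU = -14000 J.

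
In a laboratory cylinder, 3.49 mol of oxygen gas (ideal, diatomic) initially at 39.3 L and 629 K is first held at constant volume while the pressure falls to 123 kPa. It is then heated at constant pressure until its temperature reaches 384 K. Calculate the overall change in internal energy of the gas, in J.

-17800 J

P₁ = nRT₁/V₁ = 3.49×8.314×629/39.3 = 464 kPa.
Step 1 — Isochoric: V stays 39.3 L; P/T = const ⇒ T₂ = 167 K, P₂ = 123 kPa.
W = 0 (no volume change).
ΔU = nCvΔT = 3.49×20.8×(167−629) = -33500 J.
Q = ΔU = -33500 J.
State after step 1: P = 123 kPa, V = 39.3 L, T = 167 K.
Step 2 — Isobaric: P stays 123 kPa; V/T = const ⇒ T₂ = 384 K, V₂ = 90.6 L.
W = PΔV = 123×(90.6−39.3) kPa·L = 6310 J.
ΔU = nCvΔT = 3.49×20.8×(384−167) = 15800 J.
Q = ΔU + W = nCpΔT = 22100 J.
Net over both steps: W = 6310 J, Q = -11500 J, ΔU = -17800 J.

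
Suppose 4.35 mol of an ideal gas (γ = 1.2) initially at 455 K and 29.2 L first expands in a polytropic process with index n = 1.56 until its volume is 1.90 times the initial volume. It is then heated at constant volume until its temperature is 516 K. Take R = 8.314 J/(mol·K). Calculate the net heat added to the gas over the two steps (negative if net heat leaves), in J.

19900 J

P₁ = nRT₁/V₁ = 4.35×8.314×455/29.2 = 564 kPa.
Step 1 — Polytropic n=1.56: T₂ = T₁(V₁/V₂)^(n−1) = 455×(0.526)^0.56 = 318 K; P₂ = P₁(V₁/V₂)^n = 207 kPa.
W = (P₁V₁−P₂V₂)/(n−1) = (564×29.2−207×55.5)/0.56 = 8870 J.
ΔU = nCvΔT = 4.35×41.6×(318−455) = -24800 J.
Q = ΔU + W = -16000 J.
State after step 1: P = 207 kPa, V = 55.5 L, T = 318 K.
Step 2 — Isochoric: V stays 55.5 L; P/T = const ⇒ T₂ = 516 K, P₂ = 336 kPa.
W = 0 (no volume change).
ΔU = nCvΔT = 4.35×41.6×(516−318) = 35900 J.
Q = ΔU = 35900 J.
Net over both steps: W = 8870 J, Q = 19900 J, ΔU = 11000 J.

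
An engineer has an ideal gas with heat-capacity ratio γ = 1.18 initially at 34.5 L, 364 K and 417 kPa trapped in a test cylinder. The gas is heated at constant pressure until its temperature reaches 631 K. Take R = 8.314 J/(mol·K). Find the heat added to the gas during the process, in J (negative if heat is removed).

69200 J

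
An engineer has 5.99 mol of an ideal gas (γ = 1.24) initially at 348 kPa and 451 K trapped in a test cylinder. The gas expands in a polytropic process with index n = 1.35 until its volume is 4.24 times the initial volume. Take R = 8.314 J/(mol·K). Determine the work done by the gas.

25500 J

V₁ = nRT₁/P₁ = 5.99×8.314×451/348 = 64.5 L.
Polytropic n=1.35: T₂ = T₁(V₁/V₂)^(n−1) = 451×(0.236)^0.35 = 272 K; P₂ = P₁(V₁/V₂)^n = 49.5 kPa.
W = (P₁V₁−P₂V₂)/(n−1) = (348×64.5−49.5×274)/0.35 = 25500 J.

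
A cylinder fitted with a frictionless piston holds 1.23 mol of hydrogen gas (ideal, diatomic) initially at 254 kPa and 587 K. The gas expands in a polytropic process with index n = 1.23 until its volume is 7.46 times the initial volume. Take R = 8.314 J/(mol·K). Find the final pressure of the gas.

V₁ = nRT₁/P₁ = 1.23×8.314×587/254 = 23.6 L.
Polytropic n=1.23: T₂ = T₁(V₁/V₂)^(n−1) = 587×(0.134)^0.23 = 370 K; P₂ = P₁(V₁/V₂)^n = 21.4 kPa.

21.4 kPa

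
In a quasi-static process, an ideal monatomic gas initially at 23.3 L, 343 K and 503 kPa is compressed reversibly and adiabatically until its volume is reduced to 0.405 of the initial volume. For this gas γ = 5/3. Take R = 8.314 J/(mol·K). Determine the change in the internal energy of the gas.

n = P₁V₁/(RT₁) = 503×23.3/(8.314×343) = 4.11 mol.
Adiabatic: TV^(γ−1) = const ⇒ T₂ = 343×(2.47)^0.667 = 627 K; PV^γ = const ⇒ P₂ = 2270 kPa.
For an ideal gas ΔU = nCvΔT with Cv = (3/2)R = 12.5 J/(mol·K).
ΔU = 4.11×12.5×(627−343) = 14500 J.

14500 J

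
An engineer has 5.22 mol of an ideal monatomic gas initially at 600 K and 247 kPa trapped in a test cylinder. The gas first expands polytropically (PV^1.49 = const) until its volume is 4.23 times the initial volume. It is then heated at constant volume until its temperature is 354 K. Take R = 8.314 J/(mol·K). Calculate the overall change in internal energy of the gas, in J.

V₁ = nRT₁/P₁ = 5.22×8.314×600/247 = 105 L.
Step 1 — Polytropic n=1.49: T₂ = T₁(V₁/V₂)^(n−1) = 600×(0.236)^0.49 = 296 K; P₂ = P₁(V₁/V₂)^n = 28.8 kPa.
W = (P₁V₁−P₂V₂)/(n−1) = (247×105−28.8×446)/0.49 = 26900 J.
ΔU = nCvΔT = 5.22×12.5×(296−600) = -19800 J.
Q = ΔU + W = 7140 J.
State after step 1: P = 28.8 kPa, V = 446 L, T = 296 K.
Step 2 — Isochoric: V stays 446 L; P/T = const ⇒ T₂ = 354 K, P₂ = 34.5 kPa.
W = 0 (no volume change).
ΔU = nCvΔT = 5.22×12.5×(354−296) = 3780 J.
Q = ΔU = 3780 J.
Net over both steps: W = 26900 J, Q = 10900 J, ΔU = -16000 J.

-16000 J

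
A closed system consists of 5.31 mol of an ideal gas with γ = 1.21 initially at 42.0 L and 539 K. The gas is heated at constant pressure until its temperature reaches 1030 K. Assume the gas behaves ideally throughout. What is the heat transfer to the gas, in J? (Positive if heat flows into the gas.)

P₁ = nRT₁/V₁ = 5.31×8.314×539/42.0 = 567 kPa.
Isobaric: P stays 567 kPa; V/T = const ⇒ T₂ = 1030 K, V₂ = 80.3 L.
W = PΔV = 567×(80.3−42.0) kPa·L = 21700 J.
ΔU = nCvΔT = 5.31×39.6×(1030−539) = 103000 J.
Q = ΔU + W = nCpΔT = 125000 J.

125000 J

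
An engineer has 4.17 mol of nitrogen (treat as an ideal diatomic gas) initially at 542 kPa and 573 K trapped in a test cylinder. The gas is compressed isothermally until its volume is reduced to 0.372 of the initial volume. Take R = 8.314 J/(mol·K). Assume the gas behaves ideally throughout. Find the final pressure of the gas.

1460 kPa

V₁ = nRT₁/P₁ = 4.17×8.314×573/542 = 36.7 L.
Isothermal: T stays 573 K; PV = const ⇒ V₂ = 13.6 L, P₂ = 1460 kPa.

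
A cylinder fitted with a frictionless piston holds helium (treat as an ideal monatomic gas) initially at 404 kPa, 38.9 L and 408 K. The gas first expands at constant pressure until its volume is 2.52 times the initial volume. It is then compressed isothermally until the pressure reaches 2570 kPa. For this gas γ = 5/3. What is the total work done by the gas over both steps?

n = P₁V₁/(RT₁) = 404×38.9/(8.314×408) = 4.63 mol.
Step 1 — Isobaric: P stays 404 kPa; V/T = const ⇒ T₂ = 1030 K, V₂ = 98.0 L.
W = PΔV = 404×(98.0−38.9) kPa·L = 23900 J.
ΔU = nCvΔT = 4.63×12.5×(1030−408) = 35800 J.
Q = ΔU + W = nCpΔT = 59700 J.
State after step 1: P = 404 kPa, V = 98.0 L, T = 1030 K.
Step 2 — Isothermal: T stays 1030 K; PV = const ⇒ V₂ = 15.4 L, P₂ = 2570 kPa.
ΔU = 0 (ideal gas, T constant).
W = nRT ln(V₂/V₁) = 4.63×8.314×1030×ln(0.157) = -73300 J.
Q = ΔU + W = -73300 J.
Net over both steps: W = -49400 J, Q = -13600 J, ΔU = 35800 J.

-49400 J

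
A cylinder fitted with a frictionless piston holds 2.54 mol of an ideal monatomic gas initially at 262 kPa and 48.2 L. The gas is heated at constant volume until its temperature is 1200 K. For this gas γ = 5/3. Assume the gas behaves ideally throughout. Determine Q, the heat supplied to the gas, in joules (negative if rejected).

19100 J

T₁ = P₁V₁/(nR) = 262×48.2/(2.54×8.314) = 598 K.
Isochoric: V stays 48.2 L; P/T = const ⇒ T₂ = 1200 K, P₂ = 526 kPa.
W = 0 (no volume change).
ΔU = nCvΔT = 2.54×12.5×(1200−598) = 19100 J.
Q = ΔU = 19100 J.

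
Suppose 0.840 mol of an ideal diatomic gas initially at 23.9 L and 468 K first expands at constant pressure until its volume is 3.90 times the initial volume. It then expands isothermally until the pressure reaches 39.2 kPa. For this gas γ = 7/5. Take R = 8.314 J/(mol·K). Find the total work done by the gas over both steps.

25400 J

P₁ = nRT₁/V₁ = 0.840×8.314×468/23.9 = 137 kPa.
Step 1 — Isobaric: P stays 137 kPa; V/T = const ⇒ T₂ = 1830 K, V₂ = 93.2 L.
W = PΔV = 137×(93.2−23.9) kPa·L = 9480 J.
ΔU = nCvΔT = 0.840×20.8×(1830−468) = 23700 J.
Q = ΔU + W = nCpΔT = 33200 J.
State after step 1: P = 137 kPa, V = 93.2 L, T = 1830 K.
Step 2 — Isothermal: T stays 1830 K; PV = const ⇒ V₂ = 325 L, P₂ = 39.2 kPa.
ΔU = 0 (ideal gas, T constant).
W = nRT ln(V₂/V₁) = 0.840×8.314×1830×ln(3.49) = 15900 J.
Q = ΔU + W = 15900 J.
Net over both steps: W = 25400 J, Q = 49100 J, ΔU = 23700 J.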